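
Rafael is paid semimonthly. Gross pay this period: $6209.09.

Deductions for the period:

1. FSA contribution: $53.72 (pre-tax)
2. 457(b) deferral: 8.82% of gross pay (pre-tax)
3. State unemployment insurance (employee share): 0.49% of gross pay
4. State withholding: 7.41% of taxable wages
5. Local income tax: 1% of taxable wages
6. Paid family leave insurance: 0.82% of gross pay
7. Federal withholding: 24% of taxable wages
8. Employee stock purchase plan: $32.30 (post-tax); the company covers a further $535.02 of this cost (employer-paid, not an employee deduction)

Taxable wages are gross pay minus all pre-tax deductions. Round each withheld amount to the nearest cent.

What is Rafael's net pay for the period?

457(b) deferral: $6209.09 × 0.0882 = $547.64
FSA contribution: $53.72
Pre-tax total = $547.64 + $53.72 = $601.36
Taxable wages = $6209.09 − $601.36 = $5607.73
Local income tax: $5607.73 × 0.01 = $56.08
Federal withholding: $5607.73 × 0.24 = $1345.86
State withholding: $5607.73 × 0.0741 = $415.53
Paid family leave insurance: $6209.09 × 0.0082 = $50.91
State unemployment insurance (employee share): $6209.09 × 0.0049 = $30.42
Employee stock purchase plan: $32.30
(Employer's $535.02 toward employee stock purchase plan is not withheld from the employee.)
Total deductions = $547.64 + $53.72 + $56.08 + $1345.86 + $415.53 + $50.91 + $30.42 + $32.30 = $2532.46
Net pay = $6209.09 − $2532.46 = $3676.63

$3676.63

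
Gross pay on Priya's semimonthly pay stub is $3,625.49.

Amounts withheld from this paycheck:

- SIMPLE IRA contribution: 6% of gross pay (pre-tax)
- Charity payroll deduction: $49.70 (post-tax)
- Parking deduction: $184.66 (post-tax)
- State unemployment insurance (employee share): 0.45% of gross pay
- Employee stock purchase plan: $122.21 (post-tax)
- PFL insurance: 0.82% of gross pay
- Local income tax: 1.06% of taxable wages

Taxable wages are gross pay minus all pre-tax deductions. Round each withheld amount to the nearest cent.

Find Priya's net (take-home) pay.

$2,969.23

SIMPLE IRA contribution: $3,625.49 × 0.06 = $217.53
Taxable wages = $3,625.49 − $217.53 = $3,407.96
Local income tax: $3,407.96 × 0.0106 = $36.12
State unemployment insurance (employee share): $3,625.49 × 0.0045 = $16.31
PFL insurance: $3,625.49 × 0.0082 = $29.73
Parking deduction: $184.66
Charity payroll deduction: $49.70
Employee stock purchase plan: $122.21
Total deductions = $217.53 + $36.12 + $16.31 + $29.73 + $184.66 + $49.70 + $122.21 = $656.26
Net pay = $3,625.49 − $656.26 = $2,969.23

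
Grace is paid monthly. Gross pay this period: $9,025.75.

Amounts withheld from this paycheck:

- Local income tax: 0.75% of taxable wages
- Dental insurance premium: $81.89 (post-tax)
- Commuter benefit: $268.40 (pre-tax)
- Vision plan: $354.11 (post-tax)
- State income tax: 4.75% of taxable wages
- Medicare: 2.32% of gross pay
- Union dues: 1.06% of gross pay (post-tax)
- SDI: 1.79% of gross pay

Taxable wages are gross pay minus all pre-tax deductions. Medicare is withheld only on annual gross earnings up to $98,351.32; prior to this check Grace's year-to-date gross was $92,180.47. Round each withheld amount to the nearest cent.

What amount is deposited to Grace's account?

Commuter benefit: $268.40
Taxable wages = $9,025.75 − $268.40 = $8,757.35
Local income tax: $8,757.35 × 0.0075 = $65.68
State income tax: $8,757.35 × 0.0475 = $415.97
Medicare: only $98,351.32 − $92,180.47 = $6,170.85 of this check is subject → $6,170.85 × 0.0232 = $143.16
SDI: $9,025.75 × 0.0179 = $161.56
Dental insurance premium: $81.89
Union dues: $9,025.75 × 0.0106 = $95.67
Vision plan: $354.11
Total deductions = $268.40 + $65.68 + $415.97 + $143.16 + $161.56 + $81.89 + $95.67 + $354.11 = $1,586.44
Net pay = $9,025.75 − $1,586.44 = $7,439.31

$7,439.31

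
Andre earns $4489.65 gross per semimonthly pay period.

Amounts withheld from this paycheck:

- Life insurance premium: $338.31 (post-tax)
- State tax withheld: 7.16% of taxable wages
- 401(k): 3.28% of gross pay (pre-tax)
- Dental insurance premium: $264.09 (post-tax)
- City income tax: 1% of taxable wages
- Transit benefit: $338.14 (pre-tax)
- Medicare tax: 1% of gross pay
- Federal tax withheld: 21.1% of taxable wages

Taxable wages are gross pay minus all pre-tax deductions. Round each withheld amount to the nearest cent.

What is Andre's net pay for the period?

401(k): $4489.65 × 0.0328 = $147.26
Transit benefit: $338.14
Pre-tax total = $147.26 + $338.14 = $485.40
Taxable wages = $4489.65 − $485.40 = $4004.25
Federal tax withheld: $4004.25 × 0.211 = $844.90
City income tax: $4004.25 × 0.01 = $40.04
State tax withheld: $4004.25 × 0.0716 = $286.70
Medicare tax: $4489.65 × 0.01 = $44.90
Life insurance premium: $338.31
Dental insurance premium: $264.09
Total deductions = $147.26 + $338.14 + $844.90 + $40.04 + $286.70 + $44.90 + $338.31 + $264.09 = $2304.34
Net pay = $4489.65 − $2304.34 = $2185.31

$2185.31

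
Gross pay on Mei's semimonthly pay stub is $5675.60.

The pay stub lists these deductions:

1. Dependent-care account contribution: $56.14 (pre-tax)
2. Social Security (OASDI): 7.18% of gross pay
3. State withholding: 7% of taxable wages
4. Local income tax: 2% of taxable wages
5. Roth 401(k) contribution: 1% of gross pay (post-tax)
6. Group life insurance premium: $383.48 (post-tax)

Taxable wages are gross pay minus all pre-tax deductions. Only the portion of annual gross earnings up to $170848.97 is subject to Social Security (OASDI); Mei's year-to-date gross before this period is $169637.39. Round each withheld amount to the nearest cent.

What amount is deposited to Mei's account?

$4586.48

Dependent-care account contribution: $56.14
Taxable wages = $5675.60 − $56.14 = $5619.46
State withholding: $5619.46 × 0.07 = $393.36
Local income tax: $5619.46 × 0.02 = $112.39
Social Security (OASDI): only $170848.97 − $169637.39 = $1211.58 of this check is subject → $1211.58 × 0.0718 = $86.99
Roth 401(k) contribution: $5675.60 × 0.01 = $56.76
Group life insurance premium: $383.48
Total deductions = $56.14 + $393.36 + $112.39 + $86.99 + $56.76 + $383.48 = $1089.12
Net pay = $5675.60 − $1089.12 = $4586.48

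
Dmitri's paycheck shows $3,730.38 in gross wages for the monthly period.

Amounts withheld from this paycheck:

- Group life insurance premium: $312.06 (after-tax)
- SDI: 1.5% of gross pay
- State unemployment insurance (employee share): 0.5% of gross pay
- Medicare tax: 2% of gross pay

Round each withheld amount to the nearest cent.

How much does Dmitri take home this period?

$3,269.10

State unemployment insurance (employee share): $3,730.38 × 0.005 = $18.65
SDI: $3,730.38 × 0.015 = $55.96
Medicare tax: $3,730.38 × 0.02 = $74.61
Group life insurance premium: $312.06
Total deductions = $18.65 + $55.96 + $74.61 + $312.06 = $461.28
Net pay = $3,730.38 − $461.28 = $3,269.10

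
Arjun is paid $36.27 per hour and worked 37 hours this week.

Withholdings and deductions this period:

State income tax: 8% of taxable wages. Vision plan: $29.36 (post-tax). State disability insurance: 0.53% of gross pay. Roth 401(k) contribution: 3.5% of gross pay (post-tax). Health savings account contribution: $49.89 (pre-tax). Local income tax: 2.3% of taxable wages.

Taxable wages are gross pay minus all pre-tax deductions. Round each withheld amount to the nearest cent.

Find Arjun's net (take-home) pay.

$1075.57

Gross pay: 37 × $36.27 = $1341.99
Health savings account contribution: $49.89
Taxable wages = $1341.99 − $49.89 = $1292.10
Local income tax: $1292.10 × 0.023 = $29.72
State income tax: $1292.10 × 0.08 = $103.37
State disability insurance: $1341.99 × 0.0053 = $7.11
Vision plan: $29.36
Roth 401(k) contribution: $1341.99 × 0.035 = $46.97
Total deductions = $49.89 + $29.72 + $103.37 + $7.11 + $29.36 + $46.97 = $266.42
Net pay = $1341.99 − $266.42 = $1075.57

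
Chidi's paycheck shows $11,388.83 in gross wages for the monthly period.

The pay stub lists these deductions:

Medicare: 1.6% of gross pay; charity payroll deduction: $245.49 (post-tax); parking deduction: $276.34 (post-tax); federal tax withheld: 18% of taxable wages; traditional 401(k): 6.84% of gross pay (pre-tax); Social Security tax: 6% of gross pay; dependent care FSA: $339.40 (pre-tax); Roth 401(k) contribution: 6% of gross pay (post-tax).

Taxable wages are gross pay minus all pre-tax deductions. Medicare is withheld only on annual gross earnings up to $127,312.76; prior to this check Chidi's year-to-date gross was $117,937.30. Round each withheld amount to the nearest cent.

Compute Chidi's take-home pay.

Dependent care FSA: $339.40
Traditional 401(k): $11,388.83 × 0.0684 = $779.00
Pre-tax total = $339.40 + $779.00 = $1,118.40
Taxable wages = $11,388.83 − $1,118.40 = $10,270.43
Federal tax withheld: $10,270.43 × 0.18 = $1,848.68
Medicare: only $127,312.76 − $117,937.30 = $9,375.46 of this check is subject → $9,375.46 × 0.016 = $150.01
Social Security tax: $11,388.83 × 0.06 = $683.33
Roth 401(k) contribution: $11,388.83 × 0.06 = $683.33
Charity payroll deduction: $245.49
Parking deduction: $276.34
Total deductions = $339.40 + $779.00 + $1,848.68 + $150.01 + $683.33 + $683.33 + $245.49 + $276.34 = $5,005.58
Net pay = $11,388.83 − $5,005.58 = $6,383.25

$6,383.25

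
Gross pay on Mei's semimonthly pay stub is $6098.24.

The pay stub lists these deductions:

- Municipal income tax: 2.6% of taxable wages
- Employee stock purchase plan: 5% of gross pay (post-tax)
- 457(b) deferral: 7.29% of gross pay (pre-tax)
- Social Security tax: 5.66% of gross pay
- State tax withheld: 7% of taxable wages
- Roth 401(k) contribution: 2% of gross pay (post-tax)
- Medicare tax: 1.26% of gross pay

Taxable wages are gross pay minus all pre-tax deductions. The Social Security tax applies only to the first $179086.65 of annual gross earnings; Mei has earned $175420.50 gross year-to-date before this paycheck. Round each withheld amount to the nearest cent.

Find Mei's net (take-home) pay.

$4399.71

457(b) deferral: $6098.24 × 0.0729 = $444.56
Taxable wages = $6098.24 − $444.56 = $5653.68
State tax withheld: $5653.68 × 0.07 = $395.76
Municipal income tax: $5653.68 × 0.026 = $147.00
Medicare tax: $6098.24 × 0.0126 = $76.84
Social Security tax: only $179086.65 − $175420.50 = $3666.15 of this check is subject → $3666.15 × 0.0566 = $207.50
Roth 401(k) contribution: $6098.24 × 0.02 = $121.96
Employee stock purchase plan: $6098.24 × 0.05 = $304.91
Total deductions = $444.56 + $395.76 + $147.00 + $76.84 + $207.50 + $121.96 + $304.91 = $1698.53
Net pay = $6098.24 − $1698.53 = $4399.71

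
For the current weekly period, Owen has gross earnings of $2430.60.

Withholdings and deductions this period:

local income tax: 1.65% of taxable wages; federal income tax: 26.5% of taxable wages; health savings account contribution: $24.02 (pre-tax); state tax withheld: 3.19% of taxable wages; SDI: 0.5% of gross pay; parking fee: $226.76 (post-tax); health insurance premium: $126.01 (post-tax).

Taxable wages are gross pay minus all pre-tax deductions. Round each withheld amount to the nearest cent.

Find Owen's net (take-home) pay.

$1287.44

Health savings account contribution: $24.02
Taxable wages = $2430.60 − $24.02 = $2406.58
State tax withheld: $2406.58 × 0.0319 = $76.77
Federal income tax: $2406.58 × 0.265 = $637.74
Local income tax: $2406.58 × 0.0165 = $39.71
SDI: $2430.60 × 0.005 = $12.15
Parking fee: $226.76
Health insurance premium: $126.01
Total deductions = $24.02 + $76.77 + $637.74 + $39.71 + $12.15 + $226.76 + $126.01 = $1143.16
Net pay = $2430.60 − $1143.16 = $1287.44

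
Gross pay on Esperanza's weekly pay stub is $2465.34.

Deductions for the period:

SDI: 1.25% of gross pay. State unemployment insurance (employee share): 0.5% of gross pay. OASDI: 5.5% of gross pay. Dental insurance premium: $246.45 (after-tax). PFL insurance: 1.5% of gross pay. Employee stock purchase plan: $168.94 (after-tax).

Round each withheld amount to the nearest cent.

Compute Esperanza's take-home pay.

PFL insurance: $2465.34 × 0.015 = $36.98
SDI: $2465.34 × 0.0125 = $30.82
OASDI: $2465.34 × 0.055 = $135.59
State unemployment insurance (employee share): $2465.34 × 0.005 = $12.33
Employee stock purchase plan: $168.94
Dental insurance premium: $246.45
Total deductions = $36.98 + $30.82 + $135.59 + $12.33 + $168.94 + $246.45 = $631.11
Net pay = $2465.34 − $631.11 = $1834.23

$1834.23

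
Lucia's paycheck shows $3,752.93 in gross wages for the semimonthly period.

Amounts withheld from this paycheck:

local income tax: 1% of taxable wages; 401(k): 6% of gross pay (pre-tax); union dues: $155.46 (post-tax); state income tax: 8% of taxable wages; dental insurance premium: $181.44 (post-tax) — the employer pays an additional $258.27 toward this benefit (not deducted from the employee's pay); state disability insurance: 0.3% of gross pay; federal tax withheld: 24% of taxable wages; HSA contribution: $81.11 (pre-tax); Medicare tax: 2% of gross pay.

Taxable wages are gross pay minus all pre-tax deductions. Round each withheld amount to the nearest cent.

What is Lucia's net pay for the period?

$1,886.03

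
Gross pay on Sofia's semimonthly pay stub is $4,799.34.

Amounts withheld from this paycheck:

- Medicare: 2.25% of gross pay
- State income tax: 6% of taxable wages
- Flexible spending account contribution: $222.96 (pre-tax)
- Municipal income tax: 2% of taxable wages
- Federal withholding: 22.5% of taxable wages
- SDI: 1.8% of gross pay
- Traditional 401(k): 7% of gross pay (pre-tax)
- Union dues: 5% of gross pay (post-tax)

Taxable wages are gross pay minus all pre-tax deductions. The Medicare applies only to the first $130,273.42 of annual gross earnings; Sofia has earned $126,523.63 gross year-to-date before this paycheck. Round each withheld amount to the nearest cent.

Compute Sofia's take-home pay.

Flexible spending account contribution: $222.96
Traditional 401(k): $4,799.34 × 0.07 = $335.95
Pre-tax total = $222.96 + $335.95 = $558.91
Taxable wages = $4,799.34 − $558.91 = $4,240.43
State income tax: $4,240.43 × 0.06 = $254.43
Municipal income tax: $4,240.43 × 0.02 = $84.81
Federal withholding: $4,240.43 × 0.225 = $954.10
SDI: $4,799.34 × 0.018 = $86.39
Medicare: only $130,273.42 − $126,523.63 = $3,749.79 of this check is subject → $3,749.79 × 0.0225 = $84.37
Union dues: $4,799.34 × 0.05 = $239.97
Total deductions = $222.96 + $335.95 + $254.43 + $84.81 + $954.10 + $86.39 + $84.37 + $239.97 = $2,262.98
Net pay = $4,799.34 − $2,262.98 = $2,536.36

$2,536.36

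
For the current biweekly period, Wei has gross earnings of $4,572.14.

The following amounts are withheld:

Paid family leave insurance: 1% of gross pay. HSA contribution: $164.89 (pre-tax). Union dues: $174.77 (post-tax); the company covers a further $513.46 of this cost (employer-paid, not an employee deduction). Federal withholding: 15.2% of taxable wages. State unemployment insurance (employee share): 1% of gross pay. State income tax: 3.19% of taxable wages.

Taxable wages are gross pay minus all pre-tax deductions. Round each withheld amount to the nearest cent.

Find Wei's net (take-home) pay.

$3,330.55

HSA contribution: $164.89
Taxable wages = $4,572.14 − $164.89 = $4,407.25
Federal withholding: $4,407.25 × 0.152 = $669.90
State income tax: $4,407.25 × 0.0319 = $140.59
Paid family leave insurance: $4,572.14 × 0.01 = $45.72
State unemployment insurance (employee share): $4,572.14 × 0.01 = $45.72
Union dues: $174.77
(Employer's $513.46 toward union dues is not withheld from the employee.)
Total deductions = $164.89 + $669.90 + $140.59 + $45.72 + $45.72 + $174.77 = $1,241.59
Net pay = $4,572.14 − $1,241.59 = $3,330.55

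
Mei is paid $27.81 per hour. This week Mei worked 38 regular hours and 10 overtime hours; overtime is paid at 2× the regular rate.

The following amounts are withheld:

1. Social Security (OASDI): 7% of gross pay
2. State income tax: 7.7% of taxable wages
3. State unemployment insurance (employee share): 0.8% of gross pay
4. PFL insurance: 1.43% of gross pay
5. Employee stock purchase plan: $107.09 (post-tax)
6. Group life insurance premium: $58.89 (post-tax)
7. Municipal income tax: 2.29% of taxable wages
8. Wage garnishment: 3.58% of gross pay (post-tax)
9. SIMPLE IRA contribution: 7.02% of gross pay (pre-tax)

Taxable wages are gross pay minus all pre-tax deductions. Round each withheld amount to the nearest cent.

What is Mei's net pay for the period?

$977.33

Regular pay: 38 × $27.81 = $1,056.78
Overtime pay: 10 × $27.81 × 2 = $556.20
Gross pay = $1,056.78 + $556.20 = $1,612.98
SIMPLE IRA contribution: $1,612.98 × 0.0702 = $113.23
Taxable wages = $1,612.98 − $113.23 = $1,499.75
Municipal income tax: $1,499.75 × 0.0229 = $34.34
State income tax: $1,499.75 × 0.077 = $115.48
State unemployment insurance (employee share): $1,612.98 × 0.008 = $12.90
Social Security (OASDI): $1,612.98 × 0.07 = $112.91
PFL insurance: $1,612.98 × 0.0143 = $23.07
Employee stock purchase plan: $107.09
Group life insurance premium: $58.89
Wage garnishment: $1,612.98 × 0.0358 = $57.74
Total deductions = $113.23 + $34.34 + $115.48 + $12.90 + $112.91 + $23.07 + $107.09 + $58.89 + $57.74 = $635.65
Net pay = $1,612.98 − $635.65 = $977.33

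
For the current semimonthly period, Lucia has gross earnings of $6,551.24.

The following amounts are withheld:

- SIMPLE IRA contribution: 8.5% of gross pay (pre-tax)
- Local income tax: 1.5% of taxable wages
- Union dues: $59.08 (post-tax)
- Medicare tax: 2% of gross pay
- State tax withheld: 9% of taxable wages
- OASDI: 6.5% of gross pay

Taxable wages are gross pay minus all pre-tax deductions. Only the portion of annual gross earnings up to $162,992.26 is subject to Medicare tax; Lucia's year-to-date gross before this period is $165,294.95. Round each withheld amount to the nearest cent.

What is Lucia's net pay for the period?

$4,880.06

SIMPLE IRA contribution: $6,551.24 × 0.085 = $556.86
Taxable wages = $6,551.24 − $556.86 = $5,994.38
State tax withheld: $5,994.38 × 0.09 = $539.49
Local income tax: $5,994.38 × 0.015 = $89.92
Medicare tax: annual cap $162,992.26 already reached (YTD $165,294.95), so $0.00
OASDI: $6,551.24 × 0.065 = $425.83
Union dues: $59.08
Total deductions = $556.86 + $539.49 + $89.92 + $0.00 + $425.83 + $59.08 = $1,671.18
Net pay = $6,551.24 − $1,671.18 = $4,880.06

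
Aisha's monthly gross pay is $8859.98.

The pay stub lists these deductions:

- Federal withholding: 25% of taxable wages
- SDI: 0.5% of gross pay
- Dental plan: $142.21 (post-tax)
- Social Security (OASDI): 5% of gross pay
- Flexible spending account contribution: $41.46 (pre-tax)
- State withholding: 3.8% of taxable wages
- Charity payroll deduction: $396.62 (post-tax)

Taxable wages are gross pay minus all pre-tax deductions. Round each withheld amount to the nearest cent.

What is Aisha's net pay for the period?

Flexible spending account contribution: $41.46
Taxable wages = $8859.98 − $41.46 = $8818.52
State withholding: $8818.52 × 0.038 = $335.10
Federal withholding: $8818.52 × 0.25 = $2204.63
SDI: $8859.98 × 0.005 = $44.30
Social Security (OASDI): $8859.98 × 0.05 = $443.00
Charity payroll deduction: $396.62
Dental plan: $142.21
Total deductions = $41.46 + $335.10 + $2204.63 + $44.30 + $443.00 + $396.62 + $142.21 = $3607.32
Net pay = $8859.98 − $3607.32 = $5252.66

$5252.66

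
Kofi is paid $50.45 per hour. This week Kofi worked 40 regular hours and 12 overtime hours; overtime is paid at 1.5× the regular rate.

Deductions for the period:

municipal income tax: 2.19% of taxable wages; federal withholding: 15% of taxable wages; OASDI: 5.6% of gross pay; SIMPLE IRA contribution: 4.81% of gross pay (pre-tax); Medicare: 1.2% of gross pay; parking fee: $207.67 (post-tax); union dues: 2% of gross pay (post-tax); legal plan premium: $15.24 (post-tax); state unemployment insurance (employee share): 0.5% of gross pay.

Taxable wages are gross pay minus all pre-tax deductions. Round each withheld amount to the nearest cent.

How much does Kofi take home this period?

$1,811.52

Regular pay: 40 × $50.45 = $2,018.00
Overtime pay: 12 × $50.45 × 1.5 = $908.10
Gross pay = $2,018.00 + $908.10 = $2,926.10
SIMPLE IRA contribution: $2,926.10 × 0.0481 = $140.75
Taxable wages = $2,926.10 − $140.75 = $2,785.35
Municipal income tax: $2,785.35 × 0.0219 = $61.00
Federal withholding: $2,785.35 × 0.15 = $417.80
State unemployment insurance (employee share): $2,926.10 × 0.005 = $14.63
Medicare: $2,926.10 × 0.012 = $35.11
OASDI: $2,926.10 × 0.056 = $163.86
Union dues: $2,926.10 × 0.02 = $58.52
Parking fee: $207.67
Legal plan premium: $15.24
Total deductions = $140.75 + $61.00 + $417.80 + $14.63 + $35.11 + $163.86 + $58.52 + $207.67 + $15.24 = $1,114.58
Net pay = $2,926.10 − $1,114.58 = $1,811.52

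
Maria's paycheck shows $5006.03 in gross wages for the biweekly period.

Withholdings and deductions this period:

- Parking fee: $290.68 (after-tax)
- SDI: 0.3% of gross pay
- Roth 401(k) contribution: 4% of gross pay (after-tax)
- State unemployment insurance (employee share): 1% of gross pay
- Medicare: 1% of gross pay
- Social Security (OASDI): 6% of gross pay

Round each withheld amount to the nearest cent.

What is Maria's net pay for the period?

$4099.61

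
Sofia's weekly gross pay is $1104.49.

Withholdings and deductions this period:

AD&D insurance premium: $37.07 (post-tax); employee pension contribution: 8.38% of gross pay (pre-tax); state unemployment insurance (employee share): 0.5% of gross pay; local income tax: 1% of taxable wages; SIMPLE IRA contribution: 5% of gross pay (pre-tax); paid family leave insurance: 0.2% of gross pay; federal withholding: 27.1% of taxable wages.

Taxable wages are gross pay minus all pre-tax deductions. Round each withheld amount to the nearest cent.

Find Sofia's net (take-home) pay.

SIMPLE IRA contribution: $1104.49 × 0.05 = $55.22
Employee pension contribution: $1104.49 × 0.0838 = $92.56
Pre-tax total = $55.22 + $92.56 = $147.78
Taxable wages = $1104.49 − $147.78 = $956.71
Federal withholding: $956.71 × 0.271 = $259.27
Local income tax: $956.71 × 0.01 = $9.57
Paid family leave insurance: $1104.49 × 0.002 = $2.21
State unemployment insurance (employee share): $1104.49 × 0.005 = $5.52
AD&D insurance premium: $37.07
Total deductions = $55.22 + $92.56 + $259.27 + $9.57 + $2.21 + $5.52 + $37.07 = $461.42
Net pay = $1104.49 − $461.42 = $643.07

$643.07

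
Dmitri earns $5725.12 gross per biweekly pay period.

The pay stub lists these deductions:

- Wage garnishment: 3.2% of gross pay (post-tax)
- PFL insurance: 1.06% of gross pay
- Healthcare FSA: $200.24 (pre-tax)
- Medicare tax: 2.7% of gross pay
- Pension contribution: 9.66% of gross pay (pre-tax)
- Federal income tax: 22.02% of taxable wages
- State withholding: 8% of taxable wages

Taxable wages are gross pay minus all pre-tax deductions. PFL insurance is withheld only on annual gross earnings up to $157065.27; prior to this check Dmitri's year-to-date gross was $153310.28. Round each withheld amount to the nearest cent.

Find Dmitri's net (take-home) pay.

Pension contribution: $5725.12 × 0.0966 = $553.05
Healthcare FSA: $200.24
Pre-tax total = $553.05 + $200.24 = $753.29
Taxable wages = $5725.12 − $753.29 = $4971.83
Federal income tax: $4971.83 × 0.2202 = $1094.80
State withholding: $4971.83 × 0.08 = $397.75
Medicare tax: $5725.12 × 0.027 = $154.58
PFL insurance: only $157065.27 − $153310.28 = $3754.99 of this check is subject → $3754.99 × 0.0106 = $39.80
Wage garnishment: $5725.12 × 0.032 = $183.20
Total deductions = $553.05 + $200.24 + $1094.80 + $397.75 + $154.58 + $39.80 + $183.20 = $2623.42
Net pay = $5725.12 − $2623.42 = $3101.70

$3101.70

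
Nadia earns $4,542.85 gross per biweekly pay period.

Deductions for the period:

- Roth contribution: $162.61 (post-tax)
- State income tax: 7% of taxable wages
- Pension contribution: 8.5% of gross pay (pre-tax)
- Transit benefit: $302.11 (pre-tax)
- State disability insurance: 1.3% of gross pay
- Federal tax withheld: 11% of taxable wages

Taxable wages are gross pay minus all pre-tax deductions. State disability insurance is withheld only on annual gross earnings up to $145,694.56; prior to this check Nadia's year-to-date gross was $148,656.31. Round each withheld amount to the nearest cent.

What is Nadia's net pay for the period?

$2,998.16

Pension contribution: $4,542.85 × 0.085 = $386.14
Transit benefit: $302.11
Pre-tax total = $386.14 + $302.11 = $688.25
Taxable wages = $4,542.85 − $688.25 = $3,854.60
State income tax: $3,854.60 × 0.07 = $269.82
Federal tax withheld: $3,854.60 × 0.11 = $424.01
State disability insurance: annual cap $145,694.56 already reached (YTD $148,656.31), so $0.00
Roth contribution: $162.61
Total deductions = $386.14 + $302.11 + $269.82 + $424.01 + $0.00 + $162.61 = $1,544.69
Net pay = $4,542.85 − $1,544.69 = $2,998.16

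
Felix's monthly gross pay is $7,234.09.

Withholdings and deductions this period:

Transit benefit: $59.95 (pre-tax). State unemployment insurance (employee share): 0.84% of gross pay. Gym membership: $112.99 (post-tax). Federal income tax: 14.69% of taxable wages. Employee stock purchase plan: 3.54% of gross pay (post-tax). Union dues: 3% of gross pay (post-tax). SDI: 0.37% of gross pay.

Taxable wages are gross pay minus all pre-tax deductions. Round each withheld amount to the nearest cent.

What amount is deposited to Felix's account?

$5,446.62

Transit benefit: $59.95
Taxable wages = $7,234.09 − $59.95 = $7,174.14
Federal income tax: $7,174.14 × 0.1469 = $1,053.88
SDI: $7,234.09 × 0.0037 = $26.77
State unemployment insurance (employee share): $7,234.09 × 0.0084 = $60.77
Employee stock purchase plan: $7,234.09 × 0.0354 = $256.09
Union dues: $7,234.09 × 0.03 = $217.02
Gym membership: $112.99
Total deductions = $59.95 + $1,053.88 + $26.77 + $60.77 + $256.09 + $217.02 + $112.99 = $1,787.47
Net pay = $7,234.09 − $1,787.47 = $5,446.62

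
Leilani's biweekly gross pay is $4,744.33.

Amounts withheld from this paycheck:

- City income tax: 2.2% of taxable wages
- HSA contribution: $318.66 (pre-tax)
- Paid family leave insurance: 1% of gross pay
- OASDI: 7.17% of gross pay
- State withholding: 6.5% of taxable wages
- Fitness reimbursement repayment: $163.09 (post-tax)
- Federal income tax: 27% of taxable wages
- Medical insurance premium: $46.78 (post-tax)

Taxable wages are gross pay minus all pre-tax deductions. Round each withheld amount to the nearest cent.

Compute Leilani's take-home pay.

$2,248.23

HSA contribution: $318.66
Taxable wages = $4,744.33 − $318.66 = $4,425.67
City income tax: $4,425.67 × 0.022 = $97.36
Federal income tax: $4,425.67 × 0.27 = $1,194.93
State withholding: $4,425.67 × 0.065 = $287.67
Paid family leave insurance: $4,744.33 × 0.01 = $47.44
OASDI: $4,744.33 × 0.0717 = $340.17
Medical insurance premium: $46.78
Fitness reimbursement repayment: $163.09
Total deductions = $318.66 + $97.36 + $1,194.93 + $287.67 + $47.44 + $340.17 + $46.78 + $163.09 = $2,496.10
Net pay = $4,744.33 − $2,496.10 = $2,248.23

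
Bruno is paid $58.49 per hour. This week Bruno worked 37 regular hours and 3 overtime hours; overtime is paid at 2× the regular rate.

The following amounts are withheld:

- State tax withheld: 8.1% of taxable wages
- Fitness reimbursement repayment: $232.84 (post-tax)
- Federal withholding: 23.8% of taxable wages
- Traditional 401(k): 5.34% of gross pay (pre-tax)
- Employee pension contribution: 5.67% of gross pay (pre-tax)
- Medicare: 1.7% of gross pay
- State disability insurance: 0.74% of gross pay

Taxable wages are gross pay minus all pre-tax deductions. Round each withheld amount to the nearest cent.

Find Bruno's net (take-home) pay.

$1,229.99

Regular pay: 37 × $58.49 = $2,164.13
Overtime pay: 3 × $58.49 × 2 = $350.94
Gross pay = $2,164.13 + $350.94 = $2,515.07
Employee pension contribution: $2,515.07 × 0.0567 = $142.60
Traditional 401(k): $2,515.07 × 0.0534 = $134.30
Pre-tax total = $142.60 + $134.30 = $276.90
Taxable wages = $2,515.07 − $276.90 = $2,238.17
Federal withholding: $2,238.17 × 0.238 = $532.68
State tax withheld: $2,238.17 × 0.081 = $181.29
State disability insurance: $2,515.07 × 0.0074 = $18.61
Medicare: $2,515.07 × 0.017 = $42.76
Fitness reimbursement repayment: $232.84
Total deductions = $142.60 + $134.30 + $532.68 + $181.29 + $18.61 + $42.76 + $232.84 = $1,285.08
Net pay = $2,515.07 − $1,285.08 = $1,229.99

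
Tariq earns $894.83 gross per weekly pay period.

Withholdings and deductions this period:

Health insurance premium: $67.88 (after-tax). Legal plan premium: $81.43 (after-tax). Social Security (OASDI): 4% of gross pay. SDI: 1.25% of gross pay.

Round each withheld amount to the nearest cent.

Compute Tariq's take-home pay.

$698.54

Social Security (OASDI): $894.83 × 0.04 = $35.79
SDI: $894.83 × 0.0125 = $11.19
Legal plan premium: $81.43
Health insurance premium: $67.88
Total deductions = $35.79 + $11.19 + $81.43 + $67.88 = $196.29
Net pay = $894.83 − $196.29 = $698.54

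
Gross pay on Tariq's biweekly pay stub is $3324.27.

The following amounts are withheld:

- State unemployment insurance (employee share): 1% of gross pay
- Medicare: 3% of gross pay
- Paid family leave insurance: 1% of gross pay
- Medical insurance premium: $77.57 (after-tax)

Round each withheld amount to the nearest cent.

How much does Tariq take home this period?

$3080.49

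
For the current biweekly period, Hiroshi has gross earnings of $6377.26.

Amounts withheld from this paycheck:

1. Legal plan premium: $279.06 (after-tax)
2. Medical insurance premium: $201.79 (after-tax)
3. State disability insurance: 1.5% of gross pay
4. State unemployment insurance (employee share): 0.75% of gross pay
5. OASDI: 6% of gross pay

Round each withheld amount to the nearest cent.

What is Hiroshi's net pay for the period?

$5370.28

State disability insurance: $6377.26 × 0.015 = $95.66
OASDI: $6377.26 × 0.06 = $382.64
State unemployment insurance (employee share): $6377.26 × 0.0075 = $47.83
Legal plan premium: $279.06
Medical insurance premium: $201.79
Total deductions = $95.66 + $382.64 + $47.83 + $279.06 + $201.79 = $1006.98
Net pay = $6377.26 − $1006.98 = $5370.28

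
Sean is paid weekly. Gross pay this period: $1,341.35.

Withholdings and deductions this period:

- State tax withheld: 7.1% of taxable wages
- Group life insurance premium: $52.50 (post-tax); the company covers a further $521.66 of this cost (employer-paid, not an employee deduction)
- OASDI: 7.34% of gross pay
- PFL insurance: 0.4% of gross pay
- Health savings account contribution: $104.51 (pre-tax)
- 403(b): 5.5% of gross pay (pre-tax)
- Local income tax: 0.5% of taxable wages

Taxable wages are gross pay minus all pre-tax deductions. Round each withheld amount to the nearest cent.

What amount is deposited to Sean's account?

Health savings account contribution: $104.51
403(b): $1,341.35 × 0.055 = $73.77
Pre-tax total = $104.51 + $73.77 = $178.28
Taxable wages = $1,341.35 − $178.28 = $1,163.07
Local income tax: $1,163.07 × 0.005 = $5.82
State tax withheld: $1,163.07 × 0.071 = $82.58
PFL insurance: $1,341.35 × 0.004 = $5.37
OASDI: $1,341.35 × 0.0734 = $98.46
Group life insurance premium: $52.50
(Employer's $521.66 toward group life insurance premium is not withheld from the employee.)
Total deductions = $104.51 + $73.77 + $5.82 + $82.58 + $5.37 + $98.46 + $52.50 = $423.01
Net pay = $1,341.35 − $423.01 = $918.34

$918.34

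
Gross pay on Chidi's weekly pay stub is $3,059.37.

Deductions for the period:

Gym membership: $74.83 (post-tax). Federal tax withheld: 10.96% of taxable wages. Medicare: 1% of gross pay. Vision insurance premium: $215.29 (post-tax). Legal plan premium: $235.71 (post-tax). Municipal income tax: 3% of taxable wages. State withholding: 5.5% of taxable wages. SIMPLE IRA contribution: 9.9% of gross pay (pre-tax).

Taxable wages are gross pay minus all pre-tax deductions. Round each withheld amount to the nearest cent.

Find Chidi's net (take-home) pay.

SIMPLE IRA contribution: $3,059.37 × 0.099 = $302.88
Taxable wages = $3,059.37 − $302.88 = $2,756.49
Federal tax withheld: $2,756.49 × 0.1096 = $302.11
State withholding: $2,756.49 × 0.055 = $151.61
Municipal income tax: $2,756.49 × 0.03 = $82.69
Medicare: $3,059.37 × 0.01 = $30.59
Vision insurance premium: $215.29
Legal plan premium: $235.71
Gym membership: $74.83
Total deductions = $302.88 + $302.11 + $151.61 + $82.69 + $30.59 + $215.29 + $235.71 + $74.83 = $1,395.71
Net pay = $3,059.37 − $1,395.71 = $1,663.66

$1,663.66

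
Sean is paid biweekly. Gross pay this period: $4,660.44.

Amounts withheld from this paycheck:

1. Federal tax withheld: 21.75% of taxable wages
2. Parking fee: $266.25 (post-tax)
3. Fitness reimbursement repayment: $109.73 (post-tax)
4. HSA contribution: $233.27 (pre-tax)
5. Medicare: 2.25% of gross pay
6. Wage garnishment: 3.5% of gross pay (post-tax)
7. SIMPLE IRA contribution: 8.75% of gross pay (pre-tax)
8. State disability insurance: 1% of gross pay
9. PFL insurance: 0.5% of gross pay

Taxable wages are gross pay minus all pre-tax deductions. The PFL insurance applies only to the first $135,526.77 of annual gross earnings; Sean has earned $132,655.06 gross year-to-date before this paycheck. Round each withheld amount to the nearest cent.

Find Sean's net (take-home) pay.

$2,440.24

HSA contribution: $233.27
SIMPLE IRA contribution: $4,660.44 × 0.0875 = $407.79
Pre-tax total = $233.27 + $407.79 = $641.06
Taxable wages = $4,660.44 − $641.06 = $4,019.38
Federal tax withheld: $4,019.38 × 0.2175 = $874.22
PFL insurance: only $135,526.77 − $132,655.06 = $2,871.71 of this check is subject → $2,871.71 × 0.005 = $14.36
Medicare: $4,660.44 × 0.0225 = $104.86
State disability insurance: $4,660.44 × 0.01 = $46.60
Fitness reimbursement repayment: $109.73
Wage garnishment: $4,660.44 × 0.035 = $163.12
Parking fee: $266.25
Total deductions = $233.27 + $407.79 + $874.22 + $14.36 + $104.86 + $46.60 + $109.73 + $163.12 + $266.25 = $2,220.20
Net pay = $4,660.44 − $2,220.20 = $2,440.24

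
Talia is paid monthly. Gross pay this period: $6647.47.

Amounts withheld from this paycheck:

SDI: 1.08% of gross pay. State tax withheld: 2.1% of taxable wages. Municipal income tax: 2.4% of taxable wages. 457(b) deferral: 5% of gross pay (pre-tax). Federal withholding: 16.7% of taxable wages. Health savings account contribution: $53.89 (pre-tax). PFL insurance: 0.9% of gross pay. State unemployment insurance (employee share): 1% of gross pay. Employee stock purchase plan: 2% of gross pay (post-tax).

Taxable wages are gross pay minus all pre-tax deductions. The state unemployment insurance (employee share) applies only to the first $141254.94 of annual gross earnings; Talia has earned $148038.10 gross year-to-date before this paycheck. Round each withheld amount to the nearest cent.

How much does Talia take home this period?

457(b) deferral: $6647.47 × 0.05 = $332.37
Health savings account contribution: $53.89
Pre-tax total = $332.37 + $53.89 = $386.26
Taxable wages = $6647.47 − $386.26 = $6261.21
State tax withheld: $6261.21 × 0.021 = $131.49
Federal withholding: $6261.21 × 0.167 = $1045.62
Municipal income tax: $6261.21 × 0.024 = $150.27
PFL insurance: $6647.47 × 0.009 = $59.83
State unemployment insurance (employee share): annual cap $141254.94 already reached (YTD $148038.10), so $0.00
SDI: $6647.47 × 0.0108 = $71.79
Employee stock purchase plan: $6647.47 × 0.02 = $132.95
Total deductions = $332.37 + $53.89 + $131.49 + $1045.62 + $150.27 + $59.83 + $0.00 + $71.79 + $132.95 = $1978.21
Net pay = $6647.47 − $1978.21 = $4669.26

$4669.26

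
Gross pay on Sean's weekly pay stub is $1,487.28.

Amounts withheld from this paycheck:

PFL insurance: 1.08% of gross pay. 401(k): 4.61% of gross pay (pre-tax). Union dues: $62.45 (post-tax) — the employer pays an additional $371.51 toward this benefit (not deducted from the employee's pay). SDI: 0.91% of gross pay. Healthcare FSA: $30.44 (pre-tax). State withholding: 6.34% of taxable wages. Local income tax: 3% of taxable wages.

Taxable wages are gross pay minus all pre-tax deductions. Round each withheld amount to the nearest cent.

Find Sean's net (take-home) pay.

Healthcare FSA: $30.44
401(k): $1,487.28 × 0.0461 = $68.56
Pre-tax total = $30.44 + $68.56 = $99.00
Taxable wages = $1,487.28 − $99.00 = $1,388.28
Local income tax: $1,388.28 × 0.03 = $41.65
State withholding: $1,388.28 × 0.0634 = $88.02
PFL insurance: $1,487.28 × 0.0108 = $16.06
SDI: $1,487.28 × 0.0091 = $13.53
Union dues: $62.45
(Employer's $371.51 toward union dues is not withheld from the employee.)
Total deductions = $30.44 + $68.56 + $41.65 + $88.02 + $16.06 + $13.53 + $62.45 = $320.71
Net pay = $1,487.28 − $320.71 = $1,166.57

$1,166.57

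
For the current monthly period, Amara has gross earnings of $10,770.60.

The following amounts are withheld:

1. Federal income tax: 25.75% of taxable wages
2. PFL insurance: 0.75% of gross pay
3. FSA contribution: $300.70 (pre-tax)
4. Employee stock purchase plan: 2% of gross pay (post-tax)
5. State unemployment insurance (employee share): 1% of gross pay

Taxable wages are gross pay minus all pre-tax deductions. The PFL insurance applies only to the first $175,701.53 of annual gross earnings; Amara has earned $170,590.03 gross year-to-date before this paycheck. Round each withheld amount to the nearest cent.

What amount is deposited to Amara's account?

FSA contribution: $300.70
Taxable wages = $10,770.60 − $300.70 = $10,469.90
Federal income tax: $10,469.90 × 0.2575 = $2,696.00
PFL insurance: only $175,701.53 − $170,590.03 = $5,111.50 of this check is subject → $5,111.50 × 0.0075 = $38.34
State unemployment insurance (employee share): $10,770.60 × 0.01 = $107.71
Employee stock purchase plan: $10,770.60 × 0.02 = $215.41
Total deductions = $300.70 + $2,696.00 + $38.34 + $107.71 + $215.41 = $3,358.16
Net pay = $10,770.60 − $3,358.16 = $7,412.44

$7,412.44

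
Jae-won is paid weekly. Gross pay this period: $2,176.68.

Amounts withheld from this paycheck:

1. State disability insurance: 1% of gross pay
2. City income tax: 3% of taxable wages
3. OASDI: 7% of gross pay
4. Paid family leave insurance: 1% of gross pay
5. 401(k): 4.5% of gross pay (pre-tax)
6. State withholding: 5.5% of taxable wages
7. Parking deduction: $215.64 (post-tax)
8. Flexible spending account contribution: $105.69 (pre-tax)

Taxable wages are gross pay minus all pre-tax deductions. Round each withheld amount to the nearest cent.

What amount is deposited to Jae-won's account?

Flexible spending account contribution: $105.69
401(k): $2,176.68 × 0.045 = $97.95
Pre-tax total = $105.69 + $97.95 = $203.64
Taxable wages = $2,176.68 − $203.64 = $1,973.04
City income tax: $1,973.04 × 0.03 = $59.19
State withholding: $1,973.04 × 0.055 = $108.52
Paid family leave insurance: $2,176.68 × 0.01 = $21.77
State disability insurance: $2,176.68 × 0.01 = $21.77
OASDI: $2,176.68 × 0.07 = $152.37
Parking deduction: $215.64
Total deductions = $105.69 + $97.95 + $59.19 + $108.52 + $21.77 + $21.77 + $152.37 + $215.64 = $782.90
Net pay = $2,176.68 − $782.90 = $1,393.78

$1,393.78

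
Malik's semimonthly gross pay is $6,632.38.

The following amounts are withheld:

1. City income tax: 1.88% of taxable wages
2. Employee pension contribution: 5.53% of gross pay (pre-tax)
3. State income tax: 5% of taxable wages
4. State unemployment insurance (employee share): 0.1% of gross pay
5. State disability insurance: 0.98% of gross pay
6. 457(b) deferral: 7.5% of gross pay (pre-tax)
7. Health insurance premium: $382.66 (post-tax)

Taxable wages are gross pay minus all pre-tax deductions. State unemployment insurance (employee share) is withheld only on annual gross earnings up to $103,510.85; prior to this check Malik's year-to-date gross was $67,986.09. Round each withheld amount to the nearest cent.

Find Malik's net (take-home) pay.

$4,917.04

457(b) deferral: $6,632.38 × 0.075 = $497.43
Employee pension contribution: $6,632.38 × 0.0553 = $366.77
Pre-tax total = $497.43 + $366.77 = $864.20
Taxable wages = $6,632.38 − $864.20 = $5,768.18
State income tax: $5,768.18 × 0.05 = $288.41
City income tax: $5,768.18 × 0.0188 = $108.44
State disability insurance: $6,632.38 × 0.0098 = $65.00
State unemployment insurance (employee share): cap not yet reached, full $6,632.38 is subject → $6,632.38 × 0.001 = $6.63
Health insurance premium: $382.66
Total deductions = $497.43 + $366.77 + $288.41 + $108.44 + $65.00 + $6.63 + $382.66 = $1,715.34
Net pay = $6,632.38 − $1,715.34 = $4,917.04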